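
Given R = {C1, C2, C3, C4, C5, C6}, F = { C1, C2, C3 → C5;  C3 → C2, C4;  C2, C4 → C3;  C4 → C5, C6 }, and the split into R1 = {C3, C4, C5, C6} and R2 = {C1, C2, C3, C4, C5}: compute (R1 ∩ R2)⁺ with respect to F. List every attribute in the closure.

R1 ∩ R2 = {C3, C4, C5}.
C3 → C2, C4 applies, adding C2
C4 → C5, C6 applies, adding C6
Closure: {C2, C3, C4, C5, C6}.

C2, C3, C4, C5, C6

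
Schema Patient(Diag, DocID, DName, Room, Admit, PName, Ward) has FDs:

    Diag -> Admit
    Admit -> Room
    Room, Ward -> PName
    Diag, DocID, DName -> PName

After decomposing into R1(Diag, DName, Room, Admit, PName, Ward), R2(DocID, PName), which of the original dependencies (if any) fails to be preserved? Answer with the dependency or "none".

Check Diag, DocID, DName → PName: no single fragment contains all of {Diag, DocID, DName, PName}, and the restricted closure of {Diag, DocID, DName} across the fragments never reaches {PName}.
Diag → Admit is preserved.
Admit → Room is preserved.
Room, Ward → PName is preserved.

Diag, DocID, DName -> PName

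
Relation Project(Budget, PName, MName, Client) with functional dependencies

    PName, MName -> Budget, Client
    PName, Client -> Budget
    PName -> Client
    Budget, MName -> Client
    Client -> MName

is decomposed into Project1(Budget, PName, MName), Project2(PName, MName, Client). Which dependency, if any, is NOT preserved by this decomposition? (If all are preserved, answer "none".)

Check Budget, MName → Client: no single fragment contains all of {Budget, MName, Client}, and the restricted closure of {Budget, MName} across the fragments never reaches {Client}.
PName, MName → Budget, Client is preserved.
PName, Client → Budget is preserved.
PName → Client is preserved.
Client → MName is preserved.

Budget, MName -> Client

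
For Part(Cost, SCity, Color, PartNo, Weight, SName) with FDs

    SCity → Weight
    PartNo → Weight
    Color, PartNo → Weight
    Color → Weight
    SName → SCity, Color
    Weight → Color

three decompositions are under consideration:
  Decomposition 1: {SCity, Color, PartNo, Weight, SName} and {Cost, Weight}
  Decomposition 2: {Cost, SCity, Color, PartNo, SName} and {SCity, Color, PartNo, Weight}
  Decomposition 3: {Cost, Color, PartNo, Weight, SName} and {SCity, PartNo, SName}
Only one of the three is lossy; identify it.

Decomposition 1: common = {Weight}, closure = {Color, Weight} → lossy.
Decomposition 2: common = {SCity, Color, PartNo}, closure = {SCity, Color, PartNo, Weight} → lossless.
Decomposition 3: common = {PartNo, SName}, closure = {SCity, Color, PartNo, Weight, SName} → lossless.

Decomposition 1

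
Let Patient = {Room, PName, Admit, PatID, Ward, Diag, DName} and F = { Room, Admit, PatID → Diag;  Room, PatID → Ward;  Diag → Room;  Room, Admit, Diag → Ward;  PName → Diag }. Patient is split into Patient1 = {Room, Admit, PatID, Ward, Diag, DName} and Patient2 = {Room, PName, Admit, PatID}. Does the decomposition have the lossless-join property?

Common attributes: Patient1 ∩ Patient2 = {Room, Admit, PatID}.
Closure of {Room, Admit, PatID}: Room, Admit, PatID → Diag applies, adding Diag; Room, PatID → Ward applies, adding Ward. So (Room, Admit, PatID)⁺ = {Room, Admit, PatID, Ward, Diag}.
The closure contains neither all of Patient1 = {Room, Admit, PatID, Ward, Diag, DName} nor all of Patient2 = {Room, PName, Admit, PatID}, so the common attributes are not a superkey of either fragment. The join is lossy.

No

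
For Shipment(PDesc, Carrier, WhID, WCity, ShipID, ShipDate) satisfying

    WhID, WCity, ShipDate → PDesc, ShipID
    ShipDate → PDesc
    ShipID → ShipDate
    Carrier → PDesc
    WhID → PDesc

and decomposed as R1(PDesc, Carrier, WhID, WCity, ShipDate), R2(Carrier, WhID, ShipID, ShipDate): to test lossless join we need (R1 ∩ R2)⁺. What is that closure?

PDesc, Carrier, WhID, ShipDate

R1 ∩ R2 = {Carrier, WhID, ShipDate}.
ShipDate → PDesc applies, adding PDesc
Closure: {PDesc, Carrier, WhID, ShipDate}.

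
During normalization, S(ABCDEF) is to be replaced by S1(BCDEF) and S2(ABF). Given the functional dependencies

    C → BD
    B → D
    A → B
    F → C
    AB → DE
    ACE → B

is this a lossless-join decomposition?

No

Common attributes: S1 ∩ S2 = {BF}.
Closure of {BF}: B → D applies, adding D; F → C applies, adding C. So (BF)⁺ = {BCDF}.
The closure contains neither all of S1 = {BCDEF} nor all of S2 = {ABF}, so the common attributes are not a superkey of either fragment. The join is lossy.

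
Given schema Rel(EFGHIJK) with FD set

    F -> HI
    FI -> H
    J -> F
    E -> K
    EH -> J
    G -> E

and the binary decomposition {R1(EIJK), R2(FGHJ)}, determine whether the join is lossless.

Common attributes: R1 ∩ R2 = {J}.
Closure of {J}: J → F applies, adding F; F → HI applies, adding HI. So (J)⁺ = {FHIJ}.
The closure contains neither all of R1 = {EIJK} nor all of R2 = {FGHJ}, so the common attributes are not a superkey of either fragment. The join is lossy.

No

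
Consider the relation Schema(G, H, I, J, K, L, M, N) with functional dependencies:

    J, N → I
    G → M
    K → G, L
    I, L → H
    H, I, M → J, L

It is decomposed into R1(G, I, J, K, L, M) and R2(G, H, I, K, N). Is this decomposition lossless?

Yes

Common attributes: R1 ∩ R2 = {G, I, K}.
Closure of {G, I, K}: G → M applies, adding M; K → G, L applies, adding L; I, L → H applies, adding H; H, I, M → J, L applies, adding J. So (G, I, K)⁺ = {G, H, I, J, K, L, M}.
This closure contains every attribute of R1, so R1 ∩ R2 → R1. The join is lossless.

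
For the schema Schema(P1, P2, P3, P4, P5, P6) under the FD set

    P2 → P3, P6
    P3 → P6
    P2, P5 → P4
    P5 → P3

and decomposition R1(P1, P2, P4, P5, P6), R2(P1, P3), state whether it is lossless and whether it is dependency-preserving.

lossy and not dependency-preserving

Lossless test: (P1)⁺ = {P1}, which is a superkey of neither fragment — lossy.
Dependency preservation: the restricted closure of {P2} across the fragments never reaches {P3, P6}, so P2 → P3, P6 cannot be enforced without a join — not preserved.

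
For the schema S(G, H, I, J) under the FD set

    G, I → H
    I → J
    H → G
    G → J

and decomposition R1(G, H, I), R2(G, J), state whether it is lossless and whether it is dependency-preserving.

Lossless test: (G)⁺ = {G, J}, which contains all of one fragment — lossless.
Dependency preservation: the restricted closure of {I} across the fragments never reaches {J}, so I → J cannot be enforced without a join — not preserved.

lossless but not dependency-preserving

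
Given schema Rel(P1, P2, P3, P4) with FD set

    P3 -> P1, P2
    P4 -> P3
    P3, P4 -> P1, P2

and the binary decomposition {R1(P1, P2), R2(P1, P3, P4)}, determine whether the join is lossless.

No

Common attributes: R1 ∩ R2 = {P1}.
No dependency enlarges {P1}, so (P1)⁺ = {P1}.
The closure contains neither all of R1 = {P1, P2} nor all of R2 = {P1, P3, P4}, so the common attributes are not a superkey of either fragment. The join is lossy.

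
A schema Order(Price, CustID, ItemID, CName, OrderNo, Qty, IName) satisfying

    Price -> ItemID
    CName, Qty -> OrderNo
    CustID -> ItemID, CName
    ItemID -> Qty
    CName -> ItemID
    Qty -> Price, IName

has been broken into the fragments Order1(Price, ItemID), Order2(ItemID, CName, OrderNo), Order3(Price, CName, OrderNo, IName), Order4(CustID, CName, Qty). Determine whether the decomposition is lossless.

Yes

Chase test. Columns are Price, CustID, ItemID, CName, OrderNo, Qty, IName; row i has aⱼ where attribute j ∈ Orderi, else bᵢⱼ.
Initial tableau (one row per fragment):
  row 1: a1 b12 a3 b14 b15 b16 b17
  row 2: b21 b22 a3 a4 a5 b26 b27
  row 3: a1 b32 b33 a4 a5 b36 a7
  row 4: b41 a2 b43 a4 b45 a6 b47
Rows 1 and 3 agree on Price; apply Price→ItemID and equate their ItemID entries.
Rows 1 and 2 agree on ItemID; apply ItemID→Qty and equate their Qty entries.
Rows 1 and 3 agree on ItemID; apply ItemID→Qty and equate their Qty entries.
Rows 2 and 4 agree on CName; apply CName→ItemID and equate their ItemID entries.
Rows 1 and 2 agree on Qty; apply Qty→Price, IName and equate their Price, IName entries.
Rows 1 and 3 agree on Qty; apply Qty→Price, IName and equate their Price, IName entries.
Rows 1 and 4 agree on ItemID; apply ItemID→Qty and equate their Qty entries.
Rows 1 and 4 agree on Qty; apply Qty→Price, IName and equate their Price, IName entries.
Rows 2 and 4 agree on CName, Qty; apply CName, Qty→OrderNo and equate their OrderNo entries.
Row 4 is now all distinguished symbols — the join is lossless.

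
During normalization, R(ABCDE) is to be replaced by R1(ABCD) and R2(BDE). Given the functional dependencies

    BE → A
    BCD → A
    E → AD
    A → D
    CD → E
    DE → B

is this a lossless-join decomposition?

Common attributes: R1 ∩ R2 = {BD}.
No dependency enlarges {BD}, so (BD)⁺ = {BD}.
The closure contains neither all of R1 = {ABCD} nor all of R2 = {BDE}, so the common attributes are not a superkey of either fragment. The join is lossy.

No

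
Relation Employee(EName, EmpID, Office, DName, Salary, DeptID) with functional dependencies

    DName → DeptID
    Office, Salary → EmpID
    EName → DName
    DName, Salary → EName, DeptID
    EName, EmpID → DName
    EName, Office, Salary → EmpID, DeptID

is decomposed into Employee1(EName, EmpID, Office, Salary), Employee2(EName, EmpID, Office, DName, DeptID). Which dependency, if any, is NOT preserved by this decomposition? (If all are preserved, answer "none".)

DName, Salary → EName, DeptID

Check DName, Salary → EName, DeptID: no single fragment contains all of {EName, DName, Salary, DeptID}, and the restricted closure of {DName, Salary} across the fragments never reaches {EName, DeptID}.
DName → DeptID is preserved.
Office, Salary → EmpID is preserved.
EName → DName is preserved.
EName, EmpID → DName is preserved.
EName, Office, Salary → EmpID, DeptID is preserved.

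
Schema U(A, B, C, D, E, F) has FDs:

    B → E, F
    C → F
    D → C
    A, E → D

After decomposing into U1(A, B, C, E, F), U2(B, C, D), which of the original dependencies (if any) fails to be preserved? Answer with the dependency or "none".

Check A, E → D: no single fragment contains all of {A, D, E}, and the restricted closure of {A, E} across the fragments never reaches {D}.
B → E, F is preserved.
C → F is preserved.
D → C is preserved.

A, E → D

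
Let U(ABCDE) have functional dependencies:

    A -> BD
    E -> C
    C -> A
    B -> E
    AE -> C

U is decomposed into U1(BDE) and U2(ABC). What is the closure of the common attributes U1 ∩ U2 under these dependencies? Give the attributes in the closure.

U1 ∩ U2 = {B}.
B → E applies, adding E
E → C applies, adding C
C → A applies, adding A
A → BD applies, adding D
Closure: {ABCDE}.

ABCDE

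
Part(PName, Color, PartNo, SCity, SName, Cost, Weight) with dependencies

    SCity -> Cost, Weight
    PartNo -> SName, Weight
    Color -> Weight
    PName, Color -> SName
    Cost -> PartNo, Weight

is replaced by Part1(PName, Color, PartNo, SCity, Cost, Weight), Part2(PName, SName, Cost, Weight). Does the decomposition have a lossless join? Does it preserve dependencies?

Lossless test: (PName, Cost, Weight)⁺ = {PName, PartNo, SName, Cost, Weight}, which contains all of one fragment — lossless.
Dependency preservation: the restricted closure of {PartNo} across the fragments never reaches {SName, Weight}, so PartNo → SName, Weight cannot be enforced without a join — not preserved.

lossless but not dependency-preserving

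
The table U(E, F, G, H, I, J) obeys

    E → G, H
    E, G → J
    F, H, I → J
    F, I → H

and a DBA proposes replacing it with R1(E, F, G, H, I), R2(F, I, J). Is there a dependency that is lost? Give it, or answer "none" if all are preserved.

E, G → J

Check E, G → J: no single fragment contains all of {E, G, J}, and the restricted closure of {E, G} across the fragments never reaches {J}.
E → G, H is preserved.
F, H, I → J is preserved.
F, I → H is preserved.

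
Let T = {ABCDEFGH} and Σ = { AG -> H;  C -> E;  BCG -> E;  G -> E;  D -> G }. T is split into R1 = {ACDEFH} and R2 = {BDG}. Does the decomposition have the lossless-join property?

Common attributes: R1 ∩ R2 = {D}.
Closure of {D}: D → G applies, adding G; G → E applies, adding E. So (D)⁺ = {DEG}.
The closure contains neither all of R1 = {ACDEFH} nor all of R2 = {BDG}, so the common attributes are not a superkey of either fragment. The join is lossy.

No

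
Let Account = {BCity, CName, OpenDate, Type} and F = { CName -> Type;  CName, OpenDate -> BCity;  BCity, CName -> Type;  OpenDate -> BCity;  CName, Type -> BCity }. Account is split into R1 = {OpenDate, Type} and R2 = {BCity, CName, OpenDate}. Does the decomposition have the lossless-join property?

Common attributes: R1 ∩ R2 = {OpenDate}.
Closure of {OpenDate}: OpenDate → BCity applies, adding BCity. So (OpenDate)⁺ = {BCity, OpenDate}.
The closure contains neither all of R1 = {OpenDate, Type} nor all of R2 = {BCity, CName, OpenDate}, so the common attributes are not a superkey of either fragment. The join is lossy.

No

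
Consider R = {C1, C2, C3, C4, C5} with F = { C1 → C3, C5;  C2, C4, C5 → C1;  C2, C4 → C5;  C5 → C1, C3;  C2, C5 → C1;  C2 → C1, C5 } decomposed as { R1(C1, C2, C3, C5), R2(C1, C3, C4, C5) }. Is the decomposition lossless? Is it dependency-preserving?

Lossless test: (C1, C3, C5)⁺ = {C1, C3, C5}, which is a superkey of neither fragment — lossy.
Dependency preservation: C2, C4, C5 → C1; C2, C4 → C5 are not contained in any single fragment, but the restricted closure of each left-hand side across the fragments still reaches the right-hand side; the remaining FDs each lie inside some fragment. All dependencies are preserved.

lossy but dependency-preserving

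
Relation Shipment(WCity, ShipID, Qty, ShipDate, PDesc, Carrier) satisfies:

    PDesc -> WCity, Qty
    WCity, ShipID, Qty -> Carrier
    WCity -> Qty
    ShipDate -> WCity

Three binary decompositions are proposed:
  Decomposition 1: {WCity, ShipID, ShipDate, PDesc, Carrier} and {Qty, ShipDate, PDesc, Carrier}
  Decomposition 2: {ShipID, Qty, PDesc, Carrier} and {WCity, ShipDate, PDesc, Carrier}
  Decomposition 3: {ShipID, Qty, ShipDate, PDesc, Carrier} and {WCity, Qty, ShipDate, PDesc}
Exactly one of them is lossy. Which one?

Decomposition 1: common = {ShipDate, PDesc, Carrier}, closure = {WCity, Qty, ShipDate, PDesc, Carrier} → lossless.
Decomposition 2: common = {PDesc, Carrier}, closure = {WCity, Qty, PDesc, Carrier} → lossy.
Decomposition 3: common = {Qty, ShipDate, PDesc}, closure = {WCity, Qty, ShipDate, PDesc} → lossless.

Decomposition 2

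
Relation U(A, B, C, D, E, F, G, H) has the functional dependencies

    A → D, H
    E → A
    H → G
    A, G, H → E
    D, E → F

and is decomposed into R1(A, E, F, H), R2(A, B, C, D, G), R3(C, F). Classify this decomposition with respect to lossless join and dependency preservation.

lossless but not dependency-preserving

Lossless test (chase): Rows 1 and 2 agree on A; apply A→D, H and equate their D, H entries. Rows 1 and 2 agree on H; apply H→G and equate their G entries. Rows 1 and 2 agree on A, G, H; apply A, G, H→E and equate their E entries. Rows 1 and 2 agree on D, E; apply D, E→F and equate their F entries. Row 2 is now all distinguished symbols — the join is lossless.
Dependency preservation: the restricted closure of {H} across the fragments never reaches {G}, so H → G cannot be enforced without a join — not preserved.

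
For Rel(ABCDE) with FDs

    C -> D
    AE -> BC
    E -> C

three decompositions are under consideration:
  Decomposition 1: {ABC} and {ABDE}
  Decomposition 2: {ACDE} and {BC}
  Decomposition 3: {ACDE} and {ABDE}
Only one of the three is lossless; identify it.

Decomposition 3

Decomposition 1: common = {AB}, closure = {AB} → lossy.
Decomposition 2: common = {C}, closure = {CD} → lossy.
Decomposition 3: common = {ADE}, closure = {ABCDE} → lossless.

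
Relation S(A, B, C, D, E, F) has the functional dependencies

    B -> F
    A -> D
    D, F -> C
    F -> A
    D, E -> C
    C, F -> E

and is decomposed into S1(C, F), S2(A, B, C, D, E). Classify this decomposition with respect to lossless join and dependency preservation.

Lossless test: (C)⁺ = {C}, which is a superkey of neither fragment — lossy.
Dependency preservation: the restricted closure of {B} across the fragments never reaches {F}, so B → F cannot be enforced without a join — not preserved.

lossy and not dependency-preserving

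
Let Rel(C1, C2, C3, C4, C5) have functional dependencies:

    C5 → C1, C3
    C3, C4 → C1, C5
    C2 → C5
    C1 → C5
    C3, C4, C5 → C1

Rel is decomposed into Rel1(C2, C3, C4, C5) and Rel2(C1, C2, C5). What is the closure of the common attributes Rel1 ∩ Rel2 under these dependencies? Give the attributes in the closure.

C1, C2, C3, C5

Rel1 ∩ Rel2 = {C2, C5}.
C5 → C1, C3 applies, adding C1, C3
Closure: {C1, C2, C3, C5}.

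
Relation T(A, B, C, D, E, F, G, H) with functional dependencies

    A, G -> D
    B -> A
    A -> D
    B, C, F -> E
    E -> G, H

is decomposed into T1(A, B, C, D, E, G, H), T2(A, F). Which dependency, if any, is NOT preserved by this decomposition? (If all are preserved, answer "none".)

B, C, F -> E

Check B, C, F → E: no single fragment contains all of {B, C, E, F}, and the restricted closure of {B, C, F} across the fragments never reaches {E}.
A, G → D is preserved.
B → A is preserved.
A → D is preserved.
E → G, H is preserved.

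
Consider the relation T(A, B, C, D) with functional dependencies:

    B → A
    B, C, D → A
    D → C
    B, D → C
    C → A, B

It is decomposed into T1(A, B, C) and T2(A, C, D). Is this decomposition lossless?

Yes

Common attributes: T1 ∩ T2 = {A, C}.
Closure of {A, C}: C → A, B applies, adding B. So (A, C)⁺ = {A, B, C}.
This closure contains every attribute of T1, so T1 ∩ T2 → T1. The join is lossless.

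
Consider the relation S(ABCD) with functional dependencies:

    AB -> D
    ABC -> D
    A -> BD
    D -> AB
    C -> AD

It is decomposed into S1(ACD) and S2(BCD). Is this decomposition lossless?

Yes

Common attributes: S1 ∩ S2 = {CD}.
Closure of {CD}: D → AB applies, adding AB. So (CD)⁺ = {ABCD}.
This closure contains every attribute of S1, so S1 ∩ S2 → S1. The join is lossless.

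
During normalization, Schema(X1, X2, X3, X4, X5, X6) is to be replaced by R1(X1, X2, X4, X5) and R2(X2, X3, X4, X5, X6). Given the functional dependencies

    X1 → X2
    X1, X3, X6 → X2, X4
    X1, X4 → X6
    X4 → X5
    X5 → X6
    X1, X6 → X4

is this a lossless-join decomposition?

Common attributes: R1 ∩ R2 = {X2, X4, X5}.
Closure of {X2, X4, X5}: X5 → X6 applies, adding X6. So (X2, X4, X5)⁺ = {X2, X4, X5, X6}.
The closure contains neither all of R1 = {X1, X2, X4, X5} nor all of R2 = {X2, X3, X4, X5, X6}, so the common attributes are not a superkey of either fragment. The join is lossy.

No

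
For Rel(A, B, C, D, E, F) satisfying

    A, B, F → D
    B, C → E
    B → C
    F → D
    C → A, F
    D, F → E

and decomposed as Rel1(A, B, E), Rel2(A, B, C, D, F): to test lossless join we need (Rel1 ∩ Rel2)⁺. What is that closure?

Rel1 ∩ Rel2 = {A, B}.
B → C applies, adding C
C → A, F applies, adding F
A, B, F → D applies, adding D
B, C → E applies, adding E
Closure: {A, B, C, D, E, F}.

A, B, C, D, E, F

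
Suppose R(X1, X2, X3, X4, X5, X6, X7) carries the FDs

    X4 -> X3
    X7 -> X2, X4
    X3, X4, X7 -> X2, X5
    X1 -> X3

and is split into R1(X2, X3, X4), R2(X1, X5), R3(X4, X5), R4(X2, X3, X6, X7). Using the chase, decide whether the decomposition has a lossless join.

No

Chase test. Columns are X1, X2, X3, X4, X5, X6, X7; row i has aⱼ where attribute j ∈ Ri, else bᵢⱼ.
Initial tableau (one row per fragment):
  row 1: b11 a2 a3 a4 b15 b16 b17
  row 2: a1 b22 b23 b24 a5 b26 b27
  row 3: b31 b32 b33 a4 a5 b36 b37
  row 4: b41 a2 a3 b44 b45 a6 a7
Rows 1 and 3 agree on X4; apply X4→X3 and equate their X3 entries.
No row becomes fully distinguished — the join is lossy.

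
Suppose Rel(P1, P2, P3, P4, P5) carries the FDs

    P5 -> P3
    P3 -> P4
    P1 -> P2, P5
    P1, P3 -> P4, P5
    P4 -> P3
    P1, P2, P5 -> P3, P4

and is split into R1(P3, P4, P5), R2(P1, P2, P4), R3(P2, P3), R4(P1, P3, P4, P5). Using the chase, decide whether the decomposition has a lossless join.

Yes

Chase test. Columns are P1, P2, P3, P4, P5; row i has aⱼ where attribute j ∈ Ri, else bᵢⱼ.
Initial tableau (one row per fragment):
  row 1: b11 b12 a3 a4 a5
  row 2: a1 a2 b23 a4 b25
  row 3: b31 a2 a3 b34 b35
  row 4: a1 b42 a3 a4 a5
Rows 1 and 3 agree on P3; apply P3→P4 and equate their P4 entries.
Rows 2 and 4 agree on P1; apply P1→P2, P5 and equate their P2, P5 entries.
Rows 1 and 2 agree on P4; apply P4→P3 and equate their P3 entries.
Row 2 is now all distinguished symbols — the join is lossless.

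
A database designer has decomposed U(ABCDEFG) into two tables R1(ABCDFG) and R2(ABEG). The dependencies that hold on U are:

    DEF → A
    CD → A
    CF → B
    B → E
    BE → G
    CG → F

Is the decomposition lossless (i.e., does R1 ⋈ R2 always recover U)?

Yes

Common attributes: R1 ∩ R2 = {ABG}.
Closure of {ABG}: B → E applies, adding E. So (ABG)⁺ = {ABEG}.
This closure contains every attribute of R2, so R1 ∩ R2 → R2. The join is lossless.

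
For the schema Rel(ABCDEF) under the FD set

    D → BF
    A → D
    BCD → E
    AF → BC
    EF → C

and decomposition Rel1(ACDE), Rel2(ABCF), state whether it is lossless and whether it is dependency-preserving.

Lossless test: (AC)⁺ = {ABCDEF}, which contains all of one fragment — lossless.
Dependency preservation: the restricted closure of {D} across the fragments never reaches {BF}, so D → BF cannot be enforced without a join — not preserved.

lossless but not dependency-preserving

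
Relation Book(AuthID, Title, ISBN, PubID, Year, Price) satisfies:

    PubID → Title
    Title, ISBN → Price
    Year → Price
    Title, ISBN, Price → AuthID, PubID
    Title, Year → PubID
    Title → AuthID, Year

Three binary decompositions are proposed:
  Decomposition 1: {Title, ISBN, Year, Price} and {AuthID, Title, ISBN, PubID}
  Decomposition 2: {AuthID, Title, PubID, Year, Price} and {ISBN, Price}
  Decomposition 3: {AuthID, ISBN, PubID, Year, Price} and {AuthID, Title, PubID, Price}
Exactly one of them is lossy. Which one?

Decomposition 2

Decomposition 1: common = {Title, ISBN}, closure = {AuthID, Title, ISBN, PubID, Year, Price} → lossless.
Decomposition 2: common = {Price}, closure = {Price} → lossy.
Decomposition 3: common = {AuthID, PubID, Price}, closure = {AuthID, Title, PubID, Year, Price} → lossless.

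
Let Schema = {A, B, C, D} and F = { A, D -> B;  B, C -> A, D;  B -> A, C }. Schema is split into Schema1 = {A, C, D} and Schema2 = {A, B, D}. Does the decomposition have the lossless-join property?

Common attributes: Schema1 ∩ Schema2 = {A, D}.
Closure of {A, D}: A, D → B applies, adding B; B → A, C applies, adding C. So (A, D)⁺ = {A, B, C, D}.
This closure contains every attribute of Schema1, so Schema1 ∩ Schema2 → Schema1. The join is lossless.

Yes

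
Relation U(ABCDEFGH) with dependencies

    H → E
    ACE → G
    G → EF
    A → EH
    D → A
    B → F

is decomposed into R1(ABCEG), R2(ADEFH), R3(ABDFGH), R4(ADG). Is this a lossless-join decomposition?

Chase test. Columns are ABCDEFGH; row i has aⱼ where attribute j ∈ Ri, else bᵢⱼ.
Initial tableau (one row per fragment):
  row 1: a1 a2 a3 b14 a5 b16 a7 b18
  row 2: a1 b22 b23 a4 a5 a6 b27 a8
  row 3: a1 a2 b33 a4 b35 a6 a7 a8
  row 4: a1 b42 b43 a4 b45 b46 a7 b48
Rows 2 and 3 agree on H; apply H→E and equate their E entries.
Rows 1 and 3 agree on G; apply G→EF and equate their EF entries.
Rows 1 and 4 agree on G; apply G→EF and equate their EF entries.
Rows 1 and 2 agree on A; apply A→EH and equate their EH entries.
Rows 1 and 4 agree on A; apply A→EH and equate their EH entries.
No row becomes fully distinguished — the join is lossy.

No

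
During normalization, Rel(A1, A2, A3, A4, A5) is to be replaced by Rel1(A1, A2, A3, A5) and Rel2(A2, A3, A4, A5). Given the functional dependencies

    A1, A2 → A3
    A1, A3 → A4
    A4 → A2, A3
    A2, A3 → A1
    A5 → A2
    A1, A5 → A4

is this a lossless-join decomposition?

Yes

Common attributes: Rel1 ∩ Rel2 = {A2, A3, A5}.
Closure of {A2, A3, A5}: A2, A3 → A1 applies, adding A1; A1, A5 → A4 applies, adding A4. So (A2, A3, A5)⁺ = {A1, A2, A3, A4, A5}.
This closure contains every attribute of Rel1, so Rel1 ∩ Rel2 → Rel1. The join is lossless.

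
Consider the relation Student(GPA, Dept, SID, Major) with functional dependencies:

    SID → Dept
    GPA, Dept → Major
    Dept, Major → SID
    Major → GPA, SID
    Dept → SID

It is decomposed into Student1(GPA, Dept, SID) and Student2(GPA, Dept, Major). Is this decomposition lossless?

Yes

Common attributes: Student1 ∩ Student2 = {GPA, Dept}.
Closure of {GPA, Dept}: GPA, Dept → Major applies, adding Major; Dept, Major → SID applies, adding SID. So (GPA, Dept)⁺ = {GPA, Dept, SID, Major}.
This closure contains every attribute of Student1, so Student1 ∩ Student2 → Student1. The join is lossless.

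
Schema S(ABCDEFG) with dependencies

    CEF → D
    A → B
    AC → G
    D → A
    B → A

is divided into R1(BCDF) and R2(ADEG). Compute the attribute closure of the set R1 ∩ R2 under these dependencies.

R1 ∩ R2 = {D}.
D → A applies, adding A
A → B applies, adding B
Closure: {ABD}.

ABD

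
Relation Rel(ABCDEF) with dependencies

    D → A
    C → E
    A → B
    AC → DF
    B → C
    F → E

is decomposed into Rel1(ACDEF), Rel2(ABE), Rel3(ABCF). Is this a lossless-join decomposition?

Chase test. Columns are ABCDEF; row i has aⱼ where attribute j ∈ Reli, else bᵢⱼ.
Initial tableau (one row per fragment):
  row 1: a1 b12 a3 a4 a5 a6
  row 2: a1 a2 b23 b24 a5 b26
  row 3: a1 a2 a3 b34 b35 a6
Rows 1 and 3 agree on C; apply C→E and equate their E entries.
Rows 1 and 2 agree on A; apply A→B and equate their B entries.
Rows 1 and 3 agree on AC; apply AC→DF and equate their DF entries.
Rows 1 and 2 agree on B; apply B→C and equate their C entries.
Rows 1 and 2 agree on AC; apply AC→DF and equate their DF entries.
Row 1 is now all distinguished symbols — the join is lossless.

Yes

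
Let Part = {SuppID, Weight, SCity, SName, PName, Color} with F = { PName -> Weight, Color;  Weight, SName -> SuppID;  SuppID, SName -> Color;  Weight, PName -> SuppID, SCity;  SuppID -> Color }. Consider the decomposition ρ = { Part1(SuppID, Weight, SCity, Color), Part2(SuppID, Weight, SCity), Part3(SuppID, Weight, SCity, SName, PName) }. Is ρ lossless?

Chase test. Columns are SuppID, Weight, SCity, SName, PName, Color; row i has aⱼ where attribute j ∈ Parti, else bᵢⱼ.
Initial tableau (one row per fragment):
  row 1: a1 a2 a3 b14 b15 a6
  row 2: a1 a2 a3 b24 b25 b26
  row 3: a1 a2 a3 a4 a5 b36
Rows 1 and 2 agree on SuppID; apply SuppID→Color and equate their Color entries.
Rows 1 and 3 agree on SuppID; apply SuppID→Color and equate their Color entries.
Row 3 is now all distinguished symbols — the join is lossless.

Yes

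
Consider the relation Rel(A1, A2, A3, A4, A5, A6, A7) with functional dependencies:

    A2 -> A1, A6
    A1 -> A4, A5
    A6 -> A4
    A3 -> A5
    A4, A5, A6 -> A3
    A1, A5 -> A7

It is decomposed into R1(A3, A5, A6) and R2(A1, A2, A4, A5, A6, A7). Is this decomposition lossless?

Yes

Common attributes: R1 ∩ R2 = {A5, A6}.
Closure of {A5, A6}: A6 → A4 applies, adding A4; A4, A5, A6 → A3 applies, adding A3. So (A5, A6)⁺ = {A3, A4, A5, A6}.
This closure contains every attribute of R1, so R1 ∩ R2 → R1. The join is lossless.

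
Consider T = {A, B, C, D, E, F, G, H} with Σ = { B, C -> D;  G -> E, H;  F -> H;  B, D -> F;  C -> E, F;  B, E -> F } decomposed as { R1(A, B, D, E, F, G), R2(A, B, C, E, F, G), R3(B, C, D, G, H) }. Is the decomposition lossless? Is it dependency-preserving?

lossless but not dependency-preserving

Lossless test (chase): Rows 2 and 3 agree on B, C; apply B, C→D and equate their D entries. Rows 1 and 2 agree on G; apply G→E, H and equate their E, H entries. Rows 1 and 3 agree on G; apply G→E, H and equate their E, H entries. Rows 1 and 3 agree on B, D; apply B, D→F and equate their F entries. Row 2 is now all distinguished symbols — the join is lossless.
Dependency preservation: the restricted closure of {F} across the fragments never reaches {H}, so F → H cannot be enforced without a join — not preserved.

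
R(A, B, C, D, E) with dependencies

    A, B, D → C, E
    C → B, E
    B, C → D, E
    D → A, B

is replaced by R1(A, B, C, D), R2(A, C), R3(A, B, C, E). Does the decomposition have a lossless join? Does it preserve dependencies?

Lossless test (chase): Rows 1 and 2 agree on C; apply C→B, E and equate their B, E entries. Rows 1 and 3 agree on C; apply C→B, E and equate their B, E entries. Rows 1 and 2 agree on B, C; apply B, C→D, E and equate their D, E entries. Rows 1 and 3 agree on B, C; apply B, C→D, E and equate their D, E entries. Row 1 is now all distinguished symbols — the join is lossless.
Dependency preservation: A, B, D → C, E; B, C → D, E are not contained in any single fragment, but the restricted closure of each left-hand side across the fragments still reaches the right-hand side; the remaining FDs each lie inside some fragment. All dependencies are preserved.

lossless and dependency-preserving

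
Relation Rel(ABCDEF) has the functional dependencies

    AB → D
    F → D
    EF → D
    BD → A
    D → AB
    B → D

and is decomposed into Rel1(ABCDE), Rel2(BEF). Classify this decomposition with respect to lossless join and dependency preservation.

lossy but dependency-preserving

Lossless test: (BE)⁺ = {ABDE}, which is a superkey of neither fragment — lossy.
Dependency preservation: F → D; EF → D are not contained in any single fragment, but the restricted closure of each left-hand side across the fragments still reaches the right-hand side; the remaining FDs each lie inside some fragment. All dependencies are preserved.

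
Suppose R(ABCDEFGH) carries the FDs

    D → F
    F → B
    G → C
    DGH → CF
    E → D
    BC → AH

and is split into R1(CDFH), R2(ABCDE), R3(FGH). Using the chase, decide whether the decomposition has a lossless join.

Chase test. Columns are ABCDEFGH; row i has aⱼ where attribute j ∈ Ri, else bᵢⱼ.
Initial tableau (one row per fragment):
  row 1: b11 b12 a3 a4 b15 a6 b17 a8
  row 2: a1 a2 a3 a4 a5 b26 b27 b28
  row 3: b31 b32 b33 b34 b35 a6 a7 a8
Rows 1 and 2 agree on D; apply D→F and equate their F entries.
Rows 1 and 2 agree on F; apply F→B and equate their B entries.
Rows 1 and 3 agree on F; apply F→B and equate their B entries.
Rows 1 and 2 agree on BC; apply BC→AH and equate their AH entries.
No row becomes fully distinguished — the join is lossy.

No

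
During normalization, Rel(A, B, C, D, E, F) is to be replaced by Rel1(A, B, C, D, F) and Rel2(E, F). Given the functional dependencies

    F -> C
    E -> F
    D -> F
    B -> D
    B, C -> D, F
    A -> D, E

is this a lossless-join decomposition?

Common attributes: Rel1 ∩ Rel2 = {F}.
Closure of {F}: F → C applies, adding C. So (F)⁺ = {C, F}.
The closure contains neither all of Rel1 = {A, B, C, D, F} nor all of Rel2 = {E, F}, so the common attributes are not a superkey of either fragment. The join is lossy.

No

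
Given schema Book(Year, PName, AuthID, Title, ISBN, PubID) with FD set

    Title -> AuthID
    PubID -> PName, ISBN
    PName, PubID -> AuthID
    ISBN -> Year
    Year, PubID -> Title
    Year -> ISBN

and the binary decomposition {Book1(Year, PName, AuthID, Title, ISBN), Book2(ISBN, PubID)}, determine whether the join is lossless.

No

Common attributes: Book1 ∩ Book2 = {ISBN}.
Closure of {ISBN}: ISBN → Year applies, adding Year. So (ISBN)⁺ = {Year, ISBN}.
The closure contains neither all of Book1 = {Year, PName, AuthID, Title, ISBN} nor all of Book2 = {ISBN, PubID}, so the common attributes are not a superkey of either fragment. The join is lossy.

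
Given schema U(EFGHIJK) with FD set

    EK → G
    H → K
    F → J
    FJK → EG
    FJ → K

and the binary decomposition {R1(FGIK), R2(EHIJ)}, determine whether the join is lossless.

Common attributes: R1 ∩ R2 = {I}.
No dependency enlarges {I}, so (I)⁺ = {I}.
The closure contains neither all of R1 = {FGIK} nor all of R2 = {EHIJ}, so the common attributes are not a superkey of either fragment. The join is lossy.

No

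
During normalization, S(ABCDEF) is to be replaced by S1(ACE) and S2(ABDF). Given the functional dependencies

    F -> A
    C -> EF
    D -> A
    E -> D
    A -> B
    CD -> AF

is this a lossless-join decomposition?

No

Common attributes: S1 ∩ S2 = {A}.
Closure of {A}: A → B applies, adding B. So (A)⁺ = {AB}.
The closure contains neither all of S1 = {ACE} nor all of S2 = {ABDF}, so the common attributes are not a superkey of either fragment. The join is lossy.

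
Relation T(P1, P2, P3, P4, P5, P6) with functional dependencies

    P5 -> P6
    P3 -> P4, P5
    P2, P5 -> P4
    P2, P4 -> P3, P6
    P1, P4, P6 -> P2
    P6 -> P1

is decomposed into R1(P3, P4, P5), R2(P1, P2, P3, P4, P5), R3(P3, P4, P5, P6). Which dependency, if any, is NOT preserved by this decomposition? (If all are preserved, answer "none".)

P6 -> P1

Check P6 → P1: no single fragment contains all of {P1, P6}, and the restricted closure of {P6} across the fragments never reaches {P1}.
P5 → P6 is preserved.
P3 → P4, P5 is preserved.
P2, P5 → P4 is preserved.
P2, P4 → P3, P6 is preserved.
P1, P4, P6 → P2 is preserved.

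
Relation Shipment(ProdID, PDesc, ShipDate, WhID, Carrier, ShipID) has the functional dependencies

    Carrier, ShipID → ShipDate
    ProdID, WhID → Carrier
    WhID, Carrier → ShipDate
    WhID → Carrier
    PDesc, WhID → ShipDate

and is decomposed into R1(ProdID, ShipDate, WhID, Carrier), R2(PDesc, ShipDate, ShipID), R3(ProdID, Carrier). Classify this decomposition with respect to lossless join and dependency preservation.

lossy and not dependency-preserving

Lossless test (chase): applying each FD to every pair of rows produces no changes in the tableau, so no row becomes fully distinguished — the join is lossy.
Dependency preservation: the restricted closure of {Carrier, ShipID} across the fragments never reaches {ShipDate}, so Carrier, ShipID → ShipDate cannot be enforced without a join — not preserved.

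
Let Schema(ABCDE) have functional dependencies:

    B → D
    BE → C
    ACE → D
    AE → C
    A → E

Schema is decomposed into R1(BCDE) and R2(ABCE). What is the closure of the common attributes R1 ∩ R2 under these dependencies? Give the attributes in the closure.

BCDE

R1 ∩ R2 = {BCE}.
B → D applies, adding D
Closure: {BCDE}.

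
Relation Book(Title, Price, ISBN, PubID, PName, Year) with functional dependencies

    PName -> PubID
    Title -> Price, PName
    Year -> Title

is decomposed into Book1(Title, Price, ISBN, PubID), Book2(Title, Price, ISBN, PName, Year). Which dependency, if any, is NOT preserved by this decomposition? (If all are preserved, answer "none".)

PName -> PubID

Check PName → PubID: no single fragment contains all of {PubID, PName}, and the restricted closure of {PName} across the fragments never reaches {PubID}.
Title → Price, PName is preserved.
Year → Title is preserved.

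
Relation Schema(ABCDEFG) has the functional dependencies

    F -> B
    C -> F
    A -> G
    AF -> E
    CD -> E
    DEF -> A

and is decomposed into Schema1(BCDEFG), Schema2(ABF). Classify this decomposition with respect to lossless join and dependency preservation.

Lossless test: (BF)⁺ = {BF}, which is a superkey of neither fragment — lossy.
Dependency preservation: the restricted closure of {A} across the fragments never reaches {G}, so A → G cannot be enforced without a join — not preserved.

lossy and not dependency-preserving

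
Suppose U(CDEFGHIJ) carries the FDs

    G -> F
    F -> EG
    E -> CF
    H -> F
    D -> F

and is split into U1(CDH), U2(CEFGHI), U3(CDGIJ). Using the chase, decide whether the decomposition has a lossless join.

No

Chase test. Columns are CDEFGHIJ; row i has aⱼ where attribute j ∈ Ui, else bᵢⱼ.
Initial tableau (one row per fragment):
  row 1: a1 a2 b13 b14 b15 a6 b17 b18
  row 2: a1 b22 a3 a4 a5 a6 a7 b28
  row 3: a1 a2 b33 b34 a5 b36 a7 a8
Rows 2 and 3 agree on G; apply G→F and equate their F entries.
Rows 2 and 3 agree on F; apply F→EG and equate their EG entries.
Rows 1 and 2 agree on H; apply H→F and equate their F entries.
Rows 1 and 2 agree on F; apply F→EG and equate their EG entries.
No row becomes fully distinguished — the join is lossy.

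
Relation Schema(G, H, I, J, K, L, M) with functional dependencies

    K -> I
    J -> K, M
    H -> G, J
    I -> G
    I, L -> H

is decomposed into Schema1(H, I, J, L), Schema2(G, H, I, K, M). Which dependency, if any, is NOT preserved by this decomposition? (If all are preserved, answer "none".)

J -> K, M

Check J → K, M: no single fragment contains all of {J, K, M}, and the restricted closure of {J} across the fragments never reaches {K, M}.
K → I is preserved.
H → G, J is preserved.
I → G is preserved.
I, L → H is preserved.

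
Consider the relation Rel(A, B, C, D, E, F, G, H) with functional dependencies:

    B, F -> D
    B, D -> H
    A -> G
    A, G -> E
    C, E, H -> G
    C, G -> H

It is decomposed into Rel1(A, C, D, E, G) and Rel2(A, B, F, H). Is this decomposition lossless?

No

Common attributes: Rel1 ∩ Rel2 = {A}.
Closure of {A}: A → G applies, adding G; A, G → E applies, adding E. So (A)⁺ = {A, E, G}.
The closure contains neither all of Rel1 = {A, C, D, E, G} nor all of Rel2 = {A, B, F, H}, so the common attributes are not a superkey of either fragment. The join is lossy.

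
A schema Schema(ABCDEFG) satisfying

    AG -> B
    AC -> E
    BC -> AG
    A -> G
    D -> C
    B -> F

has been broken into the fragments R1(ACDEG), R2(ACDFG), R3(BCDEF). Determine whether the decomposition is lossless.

Chase test. Columns are ABCDEFG; row i has aⱼ where attribute j ∈ Ri, else bᵢⱼ.
Initial tableau (one row per fragment):
  row 1: a1 b12 a3 a4 a5 b16 a7
  row 2: a1 b22 a3 a4 b25 a6 a7
  row 3: b31 a2 a3 a4 a5 a6 b37
Rows 1 and 2 agree on AG; apply AG→B and equate their B entries.
Rows 1 and 2 agree on AC; apply AC→E and equate their E entries.
Rows 1 and 2 agree on B; apply B→F and equate their F entries.
No row becomes fully distinguished — the join is lossy.

No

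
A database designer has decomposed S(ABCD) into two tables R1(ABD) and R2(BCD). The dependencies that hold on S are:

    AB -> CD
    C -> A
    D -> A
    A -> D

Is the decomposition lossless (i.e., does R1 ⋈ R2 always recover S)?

Yes

Common attributes: R1 ∩ R2 = {BD}.
Closure of {BD}: D → A applies, adding A; AB → CD applies, adding C. So (BD)⁺ = {ABCD}.
This closure contains every attribute of R1, so R1 ∩ R2 → R1. The join is lossless.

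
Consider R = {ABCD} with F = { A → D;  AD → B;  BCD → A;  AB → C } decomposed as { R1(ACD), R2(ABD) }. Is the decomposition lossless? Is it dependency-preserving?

Lossless test: (AD)⁺ = {ABCD}, which contains all of one fragment — lossless.
Dependency preservation: the restricted closure of {BCD} across the fragments never reaches {A}, so BCD → A cannot be enforced without a join — not preserved.

lossless but not dependency-preserving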